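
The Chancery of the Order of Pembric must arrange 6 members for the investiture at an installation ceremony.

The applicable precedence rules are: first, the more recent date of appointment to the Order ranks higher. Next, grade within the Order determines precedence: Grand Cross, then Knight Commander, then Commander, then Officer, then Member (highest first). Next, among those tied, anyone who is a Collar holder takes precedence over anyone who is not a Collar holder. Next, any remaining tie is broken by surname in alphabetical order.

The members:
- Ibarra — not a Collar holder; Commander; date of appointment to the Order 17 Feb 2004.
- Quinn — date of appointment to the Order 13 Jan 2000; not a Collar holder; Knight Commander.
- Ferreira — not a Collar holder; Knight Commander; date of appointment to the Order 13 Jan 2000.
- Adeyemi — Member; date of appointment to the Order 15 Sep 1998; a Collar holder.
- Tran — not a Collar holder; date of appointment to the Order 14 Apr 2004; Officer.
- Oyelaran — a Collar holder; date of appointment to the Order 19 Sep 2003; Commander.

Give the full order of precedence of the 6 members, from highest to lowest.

Tran, Ibarra, Oyelaran, Ferreira, Quinn, Adeyemi

By date of appointment to the Order (later first): Tran (14 Apr 2004); then Ibarra (17 Feb 2004); then Oyelaran (19 Sep 2003); then Ferreira and Quinn (both 13 Jan 2000); then Adeyemi (15 Sep 1998).
Ferreira and Quinn are each Knight Commander, so the next rule applies.
Ferreira and Quinn are each not a Collar holder, so the next rule applies.
Among Ferreira and Quinn, alphabetically by surname: Ferreira before Quinn.
Full order: Tran, Ibarra, Oyelaran, Ferreira, Quinn, Adeyemi.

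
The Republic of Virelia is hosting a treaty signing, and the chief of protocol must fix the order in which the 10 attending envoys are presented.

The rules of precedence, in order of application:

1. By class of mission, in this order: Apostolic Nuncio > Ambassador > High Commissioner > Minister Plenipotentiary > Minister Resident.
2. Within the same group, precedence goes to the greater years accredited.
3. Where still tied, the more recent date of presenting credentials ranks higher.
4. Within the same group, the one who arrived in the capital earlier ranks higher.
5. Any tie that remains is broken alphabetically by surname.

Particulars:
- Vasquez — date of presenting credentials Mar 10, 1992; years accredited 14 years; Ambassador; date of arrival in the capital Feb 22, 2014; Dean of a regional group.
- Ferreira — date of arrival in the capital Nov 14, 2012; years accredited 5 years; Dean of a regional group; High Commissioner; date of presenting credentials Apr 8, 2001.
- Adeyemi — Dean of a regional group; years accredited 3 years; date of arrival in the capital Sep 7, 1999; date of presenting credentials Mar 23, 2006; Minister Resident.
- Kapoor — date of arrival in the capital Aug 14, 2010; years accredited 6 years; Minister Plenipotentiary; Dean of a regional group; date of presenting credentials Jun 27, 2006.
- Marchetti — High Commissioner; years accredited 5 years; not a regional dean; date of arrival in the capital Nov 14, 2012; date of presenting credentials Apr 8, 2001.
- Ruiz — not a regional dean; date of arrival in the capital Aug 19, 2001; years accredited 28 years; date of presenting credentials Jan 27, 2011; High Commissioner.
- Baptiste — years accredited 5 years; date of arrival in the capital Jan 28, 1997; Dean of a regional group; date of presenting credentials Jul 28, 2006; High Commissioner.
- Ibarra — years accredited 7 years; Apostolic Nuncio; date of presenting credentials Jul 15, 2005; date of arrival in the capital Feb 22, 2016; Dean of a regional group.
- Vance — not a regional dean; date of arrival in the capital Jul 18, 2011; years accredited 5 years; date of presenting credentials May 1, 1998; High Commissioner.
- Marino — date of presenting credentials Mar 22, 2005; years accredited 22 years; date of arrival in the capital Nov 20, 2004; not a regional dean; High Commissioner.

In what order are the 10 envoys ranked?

By class of mission: Ibarra (Apostolic Nuncio); then Vasquez (Ambassador); then Ruiz, Marino, Baptiste, Ferreira, Marchetti and Vance (High Commissioner); then Kapoor (Minister Plenipotentiary); then Adeyemi (Minister Resident).
Among Ruiz, Marino, Baptiste, Ferreira, Marchetti and Vance, by years accredited (higher first): Ruiz (28 years) before Marino (22 years) before Baptiste, Ferreira, Marchetti and Vance (5 years).
Among Baptiste, Ferreira, Marchetti and Vance, by date of presenting credentials (later first): Baptiste (Jul 28, 2006) before Ferreira and Marchetti (Apr 8, 2001) before Vance (May 1, 1998).
Ferreira and Marchetti both have date of arrival in the capital Nov 14, 2012, so the next rule applies.
Among Ferreira and Marchetti, alphabetically by surname: Ferreira before Marchetti.
Full order: Ibarra, Vasquez, Ruiz, Marino, Baptiste, Ferreira, Marchetti, Vance, Kapoor, Adeyemi.

Ibarra, Vasquez, Ruiz, Marino, Baptiste, Ferreira, Marchetti, Vance, Kapoor, Adeyemi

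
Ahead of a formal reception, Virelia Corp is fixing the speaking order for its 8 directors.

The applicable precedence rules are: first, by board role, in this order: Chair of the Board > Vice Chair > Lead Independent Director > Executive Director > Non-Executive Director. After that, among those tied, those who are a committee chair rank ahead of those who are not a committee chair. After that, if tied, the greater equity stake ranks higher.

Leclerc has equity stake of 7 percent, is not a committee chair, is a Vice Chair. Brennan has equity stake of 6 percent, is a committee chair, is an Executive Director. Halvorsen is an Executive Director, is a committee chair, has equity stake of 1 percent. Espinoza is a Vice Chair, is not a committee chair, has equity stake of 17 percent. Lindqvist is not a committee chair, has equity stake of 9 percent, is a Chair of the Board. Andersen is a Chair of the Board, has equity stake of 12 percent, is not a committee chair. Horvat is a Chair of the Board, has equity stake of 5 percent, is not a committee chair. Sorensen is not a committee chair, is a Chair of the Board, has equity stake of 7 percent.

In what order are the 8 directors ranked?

Andersen, Lindqvist, Sorensen, Horvat, Espinoza, Leclerc, Brennan, Halvorsen

By board role: Andersen, Lindqvist, Sorensen and Horvat (Chair of the Board); then Espinoza and Leclerc (Vice Chair); then Brennan and Halvorsen (Executive Director).
Andersen, Lindqvist, Sorensen and Horvat are each not a committee chair, so the next rule applies.
Among Andersen, Lindqvist, Sorensen and Horvat, by equity stake (higher first): Andersen (12 percent) before Lindqvist (9 percent) before Sorensen (7 percent) before Horvat (5 percent).
Espinoza and Leclerc are each not a committee chair, so the next rule applies.
Among Espinoza and Leclerc, by equity stake (higher first): Espinoza (17 percent) before Leclerc (7 percent).
Brennan and Halvorsen are each a committee chair, so the next rule applies.
Among Brennan and Halvorsen, by equity stake (higher first): Brennan (6 percent) before Halvorsen (1 percent).
Full order: Andersen, Lindqvist, Sorensen, Horvat, Espinoza, Leclerc, Brennan, Halvorsen.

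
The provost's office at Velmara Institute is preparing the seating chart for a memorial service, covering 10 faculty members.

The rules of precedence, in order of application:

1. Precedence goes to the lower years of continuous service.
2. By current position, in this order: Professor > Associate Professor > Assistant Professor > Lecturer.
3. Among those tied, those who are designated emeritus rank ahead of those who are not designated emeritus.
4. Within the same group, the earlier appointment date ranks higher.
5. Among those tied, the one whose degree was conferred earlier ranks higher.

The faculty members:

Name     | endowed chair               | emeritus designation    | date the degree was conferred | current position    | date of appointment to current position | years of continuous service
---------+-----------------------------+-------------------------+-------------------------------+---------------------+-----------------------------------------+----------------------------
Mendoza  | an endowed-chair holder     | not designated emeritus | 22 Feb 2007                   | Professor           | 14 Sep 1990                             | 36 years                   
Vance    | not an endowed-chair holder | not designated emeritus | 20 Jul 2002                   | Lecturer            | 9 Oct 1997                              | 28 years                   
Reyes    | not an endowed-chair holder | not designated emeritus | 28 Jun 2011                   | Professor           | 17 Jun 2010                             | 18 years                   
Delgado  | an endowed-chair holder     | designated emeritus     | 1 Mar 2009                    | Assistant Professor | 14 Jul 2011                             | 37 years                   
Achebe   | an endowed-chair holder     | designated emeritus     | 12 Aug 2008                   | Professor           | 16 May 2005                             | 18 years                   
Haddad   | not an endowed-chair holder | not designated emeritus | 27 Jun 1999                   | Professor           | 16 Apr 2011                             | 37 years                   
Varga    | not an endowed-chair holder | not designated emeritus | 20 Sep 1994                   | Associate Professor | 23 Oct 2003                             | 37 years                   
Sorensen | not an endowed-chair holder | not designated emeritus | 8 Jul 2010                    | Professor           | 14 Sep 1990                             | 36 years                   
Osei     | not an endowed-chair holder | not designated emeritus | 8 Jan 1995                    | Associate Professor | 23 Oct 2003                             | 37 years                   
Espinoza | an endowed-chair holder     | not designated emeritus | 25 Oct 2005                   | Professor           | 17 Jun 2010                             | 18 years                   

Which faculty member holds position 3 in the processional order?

By years of continuous service (lower first): Achebe, Espinoza and Reyes (each 18 years); then Vance (28 years); then Mendoza and Sorensen (both 36 years); then Haddad, Varga, Osei and Delgado (each 37 years).
Achebe, Espinoza and Reyes are each Professor, so the next rule applies.
Among Achebe, Espinoza and Reyes, designated emeritus before not designated emeritus: Achebe (designated emeritus) before Espinoza and Reyes (not designated emeritus).
Espinoza and Reyes both have date of appointment to current position 17 Jun 2010, so the next rule applies.
Among Espinoza and Reyes, by date the degree was conferred (earlier first): Espinoza (25 Oct 2005) before Reyes (28 Jun 2011).
Mendoza and Sorensen are each Professor, so the next rule applies.
Mendoza and Sorensen are each not designated emeritus, so the next rule applies.
Mendoza and Sorensen both have date of appointment to current position 14 Sep 1990, so the next rule applies.
Among Mendoza and Sorensen, by date the degree was conferred (earlier first): Mendoza (22 Feb 2007) before Sorensen (8 Jul 2010).
Among Haddad, Varga, Osei and Delgado, by current position: Haddad (Professor) before Varga and Osei (Associate Professor) before Delgado (Assistant Professor).
Varga and Osei are each not designated emeritus, so the next rule applies.
Varga and Osei both have date of appointment to current position 23 Oct 2003, so the next rule applies.
Among Varga and Osei, by date the degree was conferred (earlier first): Varga (20 Sep 1994) before Osei (8 Jan 1995).
Order: Achebe, Espinoza, Reyes, Vance, Mendoza, Sorensen, Haddad, Varga, Osei, Delgado.

Reyes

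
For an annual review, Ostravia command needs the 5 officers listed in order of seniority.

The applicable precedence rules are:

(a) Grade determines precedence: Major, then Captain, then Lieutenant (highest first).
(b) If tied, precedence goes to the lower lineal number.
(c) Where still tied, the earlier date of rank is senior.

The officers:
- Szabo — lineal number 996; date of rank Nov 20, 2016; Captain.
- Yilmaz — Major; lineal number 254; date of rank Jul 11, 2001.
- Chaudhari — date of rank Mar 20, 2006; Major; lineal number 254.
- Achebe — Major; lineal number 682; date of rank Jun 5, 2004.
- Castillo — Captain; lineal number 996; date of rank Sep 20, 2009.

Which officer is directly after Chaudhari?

By grade: Yilmaz, Chaudhari and Achebe (Major); then Castillo and Szabo (Captain).
Among Yilmaz, Chaudhari and Achebe, by lineal number (lower first): Yilmaz and Chaudhari (254) before Achebe (682).
Among Yilmaz and Chaudhari, by date of rank (earlier first): Yilmaz (Jul 11, 2001) before Chaudhari (Mar 20, 2006).
Castillo and Szabo both have lineal number 996, so the next rule applies.
Among Castillo and Szabo, by date of rank (earlier first): Castillo (Sep 20, 2009) before Szabo (Nov 20, 2016).
Order: Yilmaz, Chaudhari, Achebe, Castillo, Szabo.

Achebe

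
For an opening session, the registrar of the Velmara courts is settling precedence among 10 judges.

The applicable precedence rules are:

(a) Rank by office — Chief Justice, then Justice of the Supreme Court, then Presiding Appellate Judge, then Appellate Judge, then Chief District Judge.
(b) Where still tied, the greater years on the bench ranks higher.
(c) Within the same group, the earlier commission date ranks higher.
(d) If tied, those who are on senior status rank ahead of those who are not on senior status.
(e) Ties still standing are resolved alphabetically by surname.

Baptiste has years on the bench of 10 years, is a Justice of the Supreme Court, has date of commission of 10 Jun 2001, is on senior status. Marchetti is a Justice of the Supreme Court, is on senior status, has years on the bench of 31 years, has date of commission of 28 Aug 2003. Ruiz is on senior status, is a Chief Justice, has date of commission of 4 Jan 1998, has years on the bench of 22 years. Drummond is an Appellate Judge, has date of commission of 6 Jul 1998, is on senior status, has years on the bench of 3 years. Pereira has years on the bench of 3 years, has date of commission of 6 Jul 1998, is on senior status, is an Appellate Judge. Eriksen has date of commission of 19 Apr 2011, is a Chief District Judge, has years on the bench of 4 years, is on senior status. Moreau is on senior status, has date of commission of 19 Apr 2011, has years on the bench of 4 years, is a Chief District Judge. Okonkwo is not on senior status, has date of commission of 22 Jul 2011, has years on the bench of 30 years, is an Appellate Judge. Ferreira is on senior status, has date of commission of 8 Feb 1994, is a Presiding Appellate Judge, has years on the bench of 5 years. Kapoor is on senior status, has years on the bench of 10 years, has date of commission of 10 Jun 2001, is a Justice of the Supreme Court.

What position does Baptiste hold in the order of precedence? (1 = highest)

3

By office: Ruiz (Chief Justice); then Marchetti, Baptiste and Kapoor (Justice of the Supreme Court); then Ferreira (Presiding Appellate Judge); then Okonkwo, Drummond and Pereira (Appellate Judge); then Eriksen and Moreau (Chief District Judge).
Among Marchetti, Baptiste and Kapoor, by years on the bench (higher first): Marchetti (31 years) before Baptiste and Kapoor (10 years).
Baptiste and Kapoor both have date of commission 10 Jun 2001, so the next rule applies.
Baptiste and Kapoor are each on senior status, so the next rule applies.
Among Baptiste and Kapoor, alphabetically by surname: Baptiste before Kapoor.
Among Okonkwo, Drummond and Pereira, by years on the bench (higher first): Okonkwo (30 years) before Drummond and Pereira (3 years).
Drummond and Pereira both have date of commission 6 Jul 1998, so the next rule applies.
Drummond and Pereira are each on senior status, so the next rule applies.
Among Drummond and Pereira, alphabetically by surname: Drummond before Pereira.
Eriksen and Moreau both have years on the bench 4 years, so the next rule applies.
Eriksen and Moreau both have date of commission 19 Apr 2011, so the next rule applies.
Eriksen and Moreau are each on senior status, so the next rule applies.
Among Eriksen and Moreau, alphabetically by surname: Eriksen before Moreau.
Order: Ruiz, Marchetti, Baptiste, Kapoor, Ferreira, Okonkwo, Drummond, Pereira, Eriksen, Moreau. So position 3.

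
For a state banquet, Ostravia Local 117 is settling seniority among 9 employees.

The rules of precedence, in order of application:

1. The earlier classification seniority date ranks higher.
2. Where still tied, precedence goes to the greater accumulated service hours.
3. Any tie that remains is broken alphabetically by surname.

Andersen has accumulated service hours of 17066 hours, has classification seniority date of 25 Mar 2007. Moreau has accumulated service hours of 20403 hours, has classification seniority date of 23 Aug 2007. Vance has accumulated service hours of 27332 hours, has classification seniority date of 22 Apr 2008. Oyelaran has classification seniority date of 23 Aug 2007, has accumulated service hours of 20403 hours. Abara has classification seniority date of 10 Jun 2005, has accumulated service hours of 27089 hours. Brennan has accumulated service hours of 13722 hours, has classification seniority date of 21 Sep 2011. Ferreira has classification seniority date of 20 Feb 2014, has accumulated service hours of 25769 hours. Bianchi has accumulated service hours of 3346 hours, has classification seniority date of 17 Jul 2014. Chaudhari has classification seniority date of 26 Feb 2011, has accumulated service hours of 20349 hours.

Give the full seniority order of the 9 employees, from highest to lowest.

Abara, Andersen, Moreau, Oyelaran, Vance, Chaudhari, Brennan, Ferreira, Bianchi

By classification seniority date (earlier first): Abara (10 Jun 2005); then Andersen (25 Mar 2007); then Moreau and Oyelaran (both 23 Aug 2007); then Vance (22 Apr 2008); then Chaudhari (26 Feb 2011); then Brennan (21 Sep 2011); then Ferreira (20 Feb 2014); then Bianchi (17 Jul 2014).
Moreau and Oyelaran both have accumulated service hours 20403 hours, so the next rule applies.
Among Moreau and Oyelaran, alphabetically by surname: Moreau before Oyelaran.
Full order: Abara, Andersen, Moreau, Oyelaran, Vance, Chaudhari, Brennan, Ferreira, Bianchi.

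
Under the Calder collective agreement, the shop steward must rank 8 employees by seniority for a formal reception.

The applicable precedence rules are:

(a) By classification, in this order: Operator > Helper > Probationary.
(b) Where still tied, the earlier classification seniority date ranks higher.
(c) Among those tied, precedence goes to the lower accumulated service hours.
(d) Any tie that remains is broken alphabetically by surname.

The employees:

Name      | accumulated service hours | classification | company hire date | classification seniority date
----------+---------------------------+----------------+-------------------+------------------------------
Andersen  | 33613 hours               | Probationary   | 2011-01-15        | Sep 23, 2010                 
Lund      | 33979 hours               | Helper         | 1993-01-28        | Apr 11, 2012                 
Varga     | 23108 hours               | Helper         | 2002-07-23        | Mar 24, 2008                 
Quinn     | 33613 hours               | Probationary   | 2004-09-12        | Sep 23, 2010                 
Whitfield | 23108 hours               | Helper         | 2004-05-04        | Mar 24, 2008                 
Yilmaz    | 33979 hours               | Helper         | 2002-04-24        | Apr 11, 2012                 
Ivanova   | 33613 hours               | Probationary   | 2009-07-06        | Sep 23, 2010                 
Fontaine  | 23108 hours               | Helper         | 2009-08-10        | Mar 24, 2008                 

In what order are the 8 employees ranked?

Fontaine, Varga, Whitfield, Lund, Yilmaz, Andersen, Ivanova, Quinn

By classification: Fontaine, Varga, Whitfield, Lund and Yilmaz (Helper); then Andersen, Ivanova and Quinn (Probationary).
Among Fontaine, Varga, Whitfield, Lund and Yilmaz, by classification seniority date (earlier first): Fontaine, Varga and Whitfield (Mar 24, 2008) before Lund and Yilmaz (Apr 11, 2012).
Fontaine, Varga and Whitfield all have accumulated service hours 23108 hours, so the next rule applies.
Among Fontaine, Varga and Whitfield, alphabetically by surname: Fontaine before Varga before Whitfield.
Lund and Yilmaz both have accumulated service hours 33979 hours, so the next rule applies.
Among Lund and Yilmaz, alphabetically by surname: Lund before Yilmaz.
Andersen, Ivanova and Quinn all have classification seniority date Sep 23, 2010, so the next rule applies.
Andersen, Ivanova and Quinn all have accumulated service hours 33613 hours, so the next rule applies.
Among Andersen, Ivanova and Quinn, alphabetically by surname: Andersen before Ivanova before Quinn.
Full order: Fontaine, Varga, Whitfield, Lund, Yilmaz, Andersen, Ivanova, Quinn.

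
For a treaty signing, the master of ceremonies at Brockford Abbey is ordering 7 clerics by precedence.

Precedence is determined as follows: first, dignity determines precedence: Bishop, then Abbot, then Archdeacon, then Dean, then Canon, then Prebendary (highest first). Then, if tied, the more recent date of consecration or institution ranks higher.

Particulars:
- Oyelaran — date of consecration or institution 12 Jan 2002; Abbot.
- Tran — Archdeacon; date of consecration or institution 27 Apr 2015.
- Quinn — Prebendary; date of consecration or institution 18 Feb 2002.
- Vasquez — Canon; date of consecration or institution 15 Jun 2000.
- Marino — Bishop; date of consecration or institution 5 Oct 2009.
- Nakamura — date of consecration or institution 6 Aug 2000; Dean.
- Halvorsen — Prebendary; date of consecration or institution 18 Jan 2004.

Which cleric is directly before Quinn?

By dignity: Marino (Bishop); then Oyelaran (Abbot); then Tran (Archdeacon); then Nakamura (Dean); then Vasquez (Canon); then Halvorsen and Quinn (Prebendary).
Among Halvorsen and Quinn, by date of consecration or institution (later first): Halvorsen (18 Jan 2004) before Quinn (18 Feb 2002).
Order: Marino, Oyelaran, Tran, Nakamura, Vasquez, Halvorsen, Quinn.

Halvorsen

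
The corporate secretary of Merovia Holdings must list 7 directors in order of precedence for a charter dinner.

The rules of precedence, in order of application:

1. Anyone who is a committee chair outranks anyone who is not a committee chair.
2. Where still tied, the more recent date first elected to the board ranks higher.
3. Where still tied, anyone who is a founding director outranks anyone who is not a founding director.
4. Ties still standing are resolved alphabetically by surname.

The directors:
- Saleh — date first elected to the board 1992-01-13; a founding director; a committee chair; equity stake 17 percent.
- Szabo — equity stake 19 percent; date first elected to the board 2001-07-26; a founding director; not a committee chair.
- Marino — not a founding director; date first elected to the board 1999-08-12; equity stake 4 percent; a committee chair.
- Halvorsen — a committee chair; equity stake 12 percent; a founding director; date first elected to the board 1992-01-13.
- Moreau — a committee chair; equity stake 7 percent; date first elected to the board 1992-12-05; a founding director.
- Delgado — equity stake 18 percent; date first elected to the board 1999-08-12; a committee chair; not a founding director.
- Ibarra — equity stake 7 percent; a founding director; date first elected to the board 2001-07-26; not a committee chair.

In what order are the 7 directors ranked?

Delgado, Marino, Moreau, Halvorsen, Saleh, Ibarra, Szabo

By the first rule: Delgado, Marino, Moreau, Halvorsen and Saleh (each a committee chair); then Ibarra and Szabo (both not a committee chair).
Among Delgado, Marino, Moreau, Halvorsen and Saleh, by date first elected to the board (later first): Delgado and Marino (1999-08-12) before Moreau (1992-12-05) before Halvorsen and Saleh (1992-01-13).
Delgado and Marino are each not a founding director, so the next rule applies.
Among Delgado and Marino, alphabetically by surname: Delgado before Marino.
Halvorsen and Saleh are each a founding director, so the next rule applies.
Among Halvorsen and Saleh, alphabetically by surname: Halvorsen before Saleh.
Ibarra and Szabo both have date first elected to the board 2001-07-26, so the next rule applies.
Ibarra and Szabo are each a founding director, so the next rule applies.
Among Ibarra and Szabo, alphabetically by surname: Ibarra before Szabo.
Full order: Delgado, Marino, Moreau, Halvorsen, Saleh, Ibarra, Szabo.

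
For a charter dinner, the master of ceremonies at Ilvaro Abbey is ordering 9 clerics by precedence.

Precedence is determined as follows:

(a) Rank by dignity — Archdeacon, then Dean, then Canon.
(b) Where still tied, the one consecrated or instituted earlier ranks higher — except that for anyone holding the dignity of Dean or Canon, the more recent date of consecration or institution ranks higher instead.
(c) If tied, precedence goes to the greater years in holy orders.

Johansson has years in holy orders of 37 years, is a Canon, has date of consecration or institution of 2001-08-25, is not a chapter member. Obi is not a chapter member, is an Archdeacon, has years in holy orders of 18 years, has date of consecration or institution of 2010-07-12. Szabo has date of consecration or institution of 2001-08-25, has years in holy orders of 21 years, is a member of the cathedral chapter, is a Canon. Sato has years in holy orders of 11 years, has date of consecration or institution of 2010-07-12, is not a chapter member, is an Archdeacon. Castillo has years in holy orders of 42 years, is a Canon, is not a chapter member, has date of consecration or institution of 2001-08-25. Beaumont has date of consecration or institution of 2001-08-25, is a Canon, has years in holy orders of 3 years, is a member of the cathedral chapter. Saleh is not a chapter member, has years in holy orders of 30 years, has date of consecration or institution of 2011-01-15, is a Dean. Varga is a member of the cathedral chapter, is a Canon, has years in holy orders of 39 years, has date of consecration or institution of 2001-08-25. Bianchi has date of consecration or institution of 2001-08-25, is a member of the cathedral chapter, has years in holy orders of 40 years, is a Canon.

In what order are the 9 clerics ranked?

By dignity: Obi and Sato (Archdeacon); then Saleh (Dean); then Castillo, Bianchi, Varga, Johansson, Szabo and Beaumont (Canon).
Obi and Sato both have date of consecration or institution 2010-07-12, so the next rule applies.
Among Obi and Sato, by years in holy orders (higher first): Obi (18 years) before Sato (11 years).
Castillo, Bianchi, Varga, Johansson, Szabo and Beaumont all have date of consecration or institution 2001-08-25, so the next rule applies.
Among Castillo, Bianchi, Varga, Johansson, Szabo and Beaumont, by years in holy orders (higher first): Castillo (42 years) before Bianchi (40 years) before Varga (39 years) before Johansson (37 years) before Szabo (21 years) before Beaumont (3 years).
Full order: Obi, Sato, Saleh, Castillo, Bianchi, Varga, Johansson, Szabo, Beaumont.

Obi, Sato, Saleh, Castillo, Bianchi, Varga, Johansson, Szabo, Beaumont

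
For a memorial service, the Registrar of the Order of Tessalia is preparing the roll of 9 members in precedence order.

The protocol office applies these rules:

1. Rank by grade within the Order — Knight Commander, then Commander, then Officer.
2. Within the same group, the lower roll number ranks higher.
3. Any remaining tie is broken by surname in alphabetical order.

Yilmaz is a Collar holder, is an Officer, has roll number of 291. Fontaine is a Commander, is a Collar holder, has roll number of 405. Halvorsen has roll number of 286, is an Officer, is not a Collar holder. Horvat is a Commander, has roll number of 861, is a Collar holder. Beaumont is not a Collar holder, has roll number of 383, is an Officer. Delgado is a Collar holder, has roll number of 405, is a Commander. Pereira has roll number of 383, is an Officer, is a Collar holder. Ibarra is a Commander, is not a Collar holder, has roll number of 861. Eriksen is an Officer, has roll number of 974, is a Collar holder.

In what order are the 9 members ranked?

Delgado, Fontaine, Horvat, Ibarra, Halvorsen, Yilmaz, Beaumont, Pereira, Eriksen

By grade within the Order: Delgado, Fontaine, Horvat and Ibarra (Commander); then Halvorsen, Yilmaz, Beaumont, Pereira and Eriksen (Officer).
Among Delgado, Fontaine, Horvat and Ibarra, by roll number (lower first): Delgado and Fontaine (405) before Horvat and Ibarra (861).
Among Delgado and Fontaine, alphabetically by surname: Delgado before Fontaine.
Among Horvat and Ibarra, alphabetically by surname: Horvat before Ibarra.
Among Halvorsen, Yilmaz, Beaumont, Pereira and Eriksen, by roll number (lower first): Halvorsen (286) before Yilmaz (291) before Beaumont and Pereira (383) before Eriksen (974).
Among Beaumont and Pereira, alphabetically by surname: Beaumont before Pereira.
Full order: Delgado, Fontaine, Horvat, Ibarra, Halvorsen, Yilmaz, Beaumont, Pereira, Eriksen.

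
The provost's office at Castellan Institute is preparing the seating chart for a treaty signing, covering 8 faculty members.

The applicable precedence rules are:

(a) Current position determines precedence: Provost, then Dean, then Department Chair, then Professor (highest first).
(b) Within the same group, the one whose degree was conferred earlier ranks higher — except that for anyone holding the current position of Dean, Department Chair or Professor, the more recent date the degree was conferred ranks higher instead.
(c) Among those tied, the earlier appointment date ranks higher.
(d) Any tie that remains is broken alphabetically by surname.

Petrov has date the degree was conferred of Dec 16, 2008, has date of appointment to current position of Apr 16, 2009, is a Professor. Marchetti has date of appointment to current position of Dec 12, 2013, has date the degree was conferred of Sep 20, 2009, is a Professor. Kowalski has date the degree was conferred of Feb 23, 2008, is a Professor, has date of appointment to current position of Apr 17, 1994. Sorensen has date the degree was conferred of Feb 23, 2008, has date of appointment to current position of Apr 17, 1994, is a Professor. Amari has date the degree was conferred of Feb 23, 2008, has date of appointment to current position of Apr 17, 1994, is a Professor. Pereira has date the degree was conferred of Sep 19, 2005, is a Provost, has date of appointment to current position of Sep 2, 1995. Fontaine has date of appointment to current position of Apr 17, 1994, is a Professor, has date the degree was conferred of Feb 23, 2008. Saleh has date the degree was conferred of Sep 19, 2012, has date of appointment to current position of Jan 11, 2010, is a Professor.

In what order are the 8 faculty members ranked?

Pereira, Saleh, Marchetti, Petrov, Amari, Fontaine, Kowalski, Sorensen

By current position: Pereira (Provost); then Saleh, Marchetti, Petrov, Amari, Fontaine, Kowalski and Sorensen (Professor).
Among Saleh, Marchetti, Petrov, Amari, Fontaine, Kowalski and Sorensen, by date the degree was conferred (later first) (reversed rule for this group): Saleh (Sep 19, 2012) before Marchetti (Sep 20, 2009) before Petrov (Dec 16, 2008) before Amari, Fontaine, Kowalski and Sorensen (Feb 23, 2008).
Amari, Fontaine, Kowalski and Sorensen all have date of appointment to current position Apr 17, 1994, so the next rule applies.
Among Amari, Fontaine, Kowalski and Sorensen, alphabetically by surname: Amari before Fontaine before Kowalski before Sorensen.
Full order: Pereira, Saleh, Marchetti, Petrov, Amari, Fontaine, Kowalski, Sorensen.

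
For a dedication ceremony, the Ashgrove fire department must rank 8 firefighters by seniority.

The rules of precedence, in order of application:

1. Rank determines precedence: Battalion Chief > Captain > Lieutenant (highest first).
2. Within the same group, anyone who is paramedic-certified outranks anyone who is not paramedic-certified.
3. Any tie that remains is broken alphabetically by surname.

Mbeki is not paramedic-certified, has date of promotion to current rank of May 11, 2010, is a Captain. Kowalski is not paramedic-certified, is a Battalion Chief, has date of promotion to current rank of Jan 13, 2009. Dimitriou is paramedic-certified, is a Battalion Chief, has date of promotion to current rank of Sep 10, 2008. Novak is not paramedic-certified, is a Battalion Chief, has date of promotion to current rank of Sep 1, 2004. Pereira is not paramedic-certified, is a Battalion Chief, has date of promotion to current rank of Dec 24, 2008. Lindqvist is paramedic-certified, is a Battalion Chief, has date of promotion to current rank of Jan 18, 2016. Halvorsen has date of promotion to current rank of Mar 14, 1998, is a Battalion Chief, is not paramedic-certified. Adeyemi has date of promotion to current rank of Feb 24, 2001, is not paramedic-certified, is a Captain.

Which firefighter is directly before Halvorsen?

By rank: Dimitriou, Lindqvist, Halvorsen, Kowalski, Novak and Pereira (Battalion Chief); then Adeyemi and Mbeki (Captain).
Among Dimitriou, Lindqvist, Halvorsen, Kowalski, Novak and Pereira, paramedic-certified before not paramedic-certified: Dimitriou and Lindqvist (paramedic-certified) before Halvorsen, Kowalski, Novak and Pereira (not paramedic-certified).
Among Dimitriou and Lindqvist, alphabetically by surname: Dimitriou before Lindqvist.
Among Halvorsen, Kowalski, Novak and Pereira, alphabetically by surname: Halvorsen before Kowalski before Novak before Pereira.
Adeyemi and Mbeki are each not paramedic-certified, so the next rule applies.
Among Adeyemi and Mbeki, alphabetically by surname: Adeyemi before Mbeki.
Order: Dimitriou, Lindqvist, Halvorsen, Kowalski, Novak, Pereira, Adeyemi, Mbeki.

Lindqvist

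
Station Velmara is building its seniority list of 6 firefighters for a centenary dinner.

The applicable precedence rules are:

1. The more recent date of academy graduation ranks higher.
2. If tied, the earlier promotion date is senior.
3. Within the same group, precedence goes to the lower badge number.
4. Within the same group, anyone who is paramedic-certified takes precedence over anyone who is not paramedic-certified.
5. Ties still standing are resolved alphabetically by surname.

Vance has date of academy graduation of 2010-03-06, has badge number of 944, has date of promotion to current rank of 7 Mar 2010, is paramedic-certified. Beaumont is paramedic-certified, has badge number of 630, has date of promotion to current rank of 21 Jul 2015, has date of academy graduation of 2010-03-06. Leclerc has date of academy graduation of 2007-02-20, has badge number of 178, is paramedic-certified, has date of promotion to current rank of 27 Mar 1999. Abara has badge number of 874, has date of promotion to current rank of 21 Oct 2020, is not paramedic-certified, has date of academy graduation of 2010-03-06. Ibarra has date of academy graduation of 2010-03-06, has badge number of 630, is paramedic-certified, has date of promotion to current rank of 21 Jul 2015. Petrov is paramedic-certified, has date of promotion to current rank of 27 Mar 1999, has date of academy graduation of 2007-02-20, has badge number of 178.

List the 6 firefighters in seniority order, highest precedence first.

Vance, Beaumont, Ibarra, Abara, Leclerc, Petrov

By date of academy graduation (later first): Vance, Beaumont, Ibarra and Abara (each 2010-03-06); then Leclerc and Petrov (both 2007-02-20).
Among Vance, Beaumont, Ibarra and Abara, by date of promotion to current rank (earlier first): Vance (7 Mar 2010) before Beaumont and Ibarra (21 Jul 2015) before Abara (21 Oct 2020).
Beaumont and Ibarra both have badge number 630, so the next rule applies.
Beaumont and Ibarra are each paramedic-certified, so the next rule applies.
Among Beaumont and Ibarra, alphabetically by surname: Beaumont before Ibarra.
Leclerc and Petrov both have date of promotion to current rank 27 Mar 1999, so the next rule applies.
Leclerc and Petrov both have badge number 178, so the next rule applies.
Leclerc and Petrov are each paramedic-certified, so the next rule applies.
Among Leclerc and Petrov, alphabetically by surname: Leclerc before Petrov.
Full order: Vance, Beaumont, Ibarra, Abara, Leclerc, Petrov.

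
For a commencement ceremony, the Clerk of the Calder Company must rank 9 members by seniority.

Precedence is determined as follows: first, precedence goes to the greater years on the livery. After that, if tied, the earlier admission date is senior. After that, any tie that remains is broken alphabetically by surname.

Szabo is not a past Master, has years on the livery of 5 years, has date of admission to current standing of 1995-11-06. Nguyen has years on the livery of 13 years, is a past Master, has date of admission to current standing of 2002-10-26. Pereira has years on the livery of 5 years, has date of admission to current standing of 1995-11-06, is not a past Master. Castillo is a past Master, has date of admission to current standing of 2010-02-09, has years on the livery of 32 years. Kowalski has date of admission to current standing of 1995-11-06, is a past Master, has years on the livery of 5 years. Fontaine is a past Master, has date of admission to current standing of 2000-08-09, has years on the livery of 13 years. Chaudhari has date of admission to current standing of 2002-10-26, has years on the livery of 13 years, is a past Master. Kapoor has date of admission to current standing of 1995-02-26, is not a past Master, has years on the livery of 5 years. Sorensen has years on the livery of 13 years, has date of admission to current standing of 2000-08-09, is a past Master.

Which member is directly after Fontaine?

By years on the livery (higher first): Castillo (32 years); then Fontaine, Sorensen, Chaudhari and Nguyen (each 13 years); then Kapoor, Kowalski, Pereira and Szabo (each 5 years).
Among Fontaine, Sorensen, Chaudhari and Nguyen, by date of admission to current standing (earlier first): Fontaine and Sorensen (2000-08-09) before Chaudhari and Nguyen (2002-10-26).
Among Fontaine and Sorensen, alphabetically by surname: Fontaine before Sorensen.
Among Chaudhari and Nguyen, alphabetically by surname: Chaudhari before Nguyen.
Among Kapoor, Kowalski, Pereira and Szabo, by date of admission to current standing (earlier first): Kapoor (1995-02-26) before Kowalski, Pereira and Szabo (1995-11-06).
Among Kowalski, Pereira and Szabo, alphabetically by surname: Kowalski before Pereira before Szabo.
Order: Castillo, Fontaine, Sorensen, Chaudhari, Nguyen, Kapoor, Kowalski, Pereira, Szabo.

Sorensen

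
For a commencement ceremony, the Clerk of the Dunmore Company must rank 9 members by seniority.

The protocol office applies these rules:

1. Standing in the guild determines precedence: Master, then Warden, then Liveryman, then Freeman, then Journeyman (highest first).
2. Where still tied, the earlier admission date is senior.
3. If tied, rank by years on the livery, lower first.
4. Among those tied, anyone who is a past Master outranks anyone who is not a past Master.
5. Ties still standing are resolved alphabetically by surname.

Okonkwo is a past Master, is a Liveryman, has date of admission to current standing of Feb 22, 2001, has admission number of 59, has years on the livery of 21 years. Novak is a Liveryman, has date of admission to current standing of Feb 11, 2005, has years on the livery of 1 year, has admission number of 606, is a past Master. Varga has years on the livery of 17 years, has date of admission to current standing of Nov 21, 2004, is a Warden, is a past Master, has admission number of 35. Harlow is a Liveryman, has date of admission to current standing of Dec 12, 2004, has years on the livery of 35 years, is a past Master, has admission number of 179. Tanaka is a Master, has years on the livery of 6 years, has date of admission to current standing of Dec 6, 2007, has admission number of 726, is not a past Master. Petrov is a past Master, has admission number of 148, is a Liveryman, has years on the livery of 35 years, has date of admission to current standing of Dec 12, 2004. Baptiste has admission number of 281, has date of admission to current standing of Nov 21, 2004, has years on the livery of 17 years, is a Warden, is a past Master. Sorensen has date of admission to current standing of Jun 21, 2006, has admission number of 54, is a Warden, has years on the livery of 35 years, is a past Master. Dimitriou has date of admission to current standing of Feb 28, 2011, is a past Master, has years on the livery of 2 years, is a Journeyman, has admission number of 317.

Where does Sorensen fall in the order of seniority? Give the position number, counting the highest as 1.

4

By standing in the guild: Tanaka (Master); then Baptiste, Varga and Sorensen (Warden); then Okonkwo, Harlow, Petrov and Novak (Liveryman); then Dimitriou (Journeyman).
Among Baptiste, Varga and Sorensen, by date of admission to current standing (earlier first): Baptiste and Varga (Nov 21, 2004) before Sorensen (Jun 21, 2006).
Baptiste and Varga both have years on the livery 17 years, so the next rule applies.
Baptiste and Varga are each a past Master, so the next rule applies.
Among Baptiste and Varga, alphabetically by surname: Baptiste before Varga.
Among Okonkwo, Harlow, Petrov and Novak, by date of admission to current standing (earlier first): Okonkwo (Feb 22, 2001) before Harlow and Petrov (Dec 12, 2004) before Novak (Feb 11, 2005).
Harlow and Petrov both have years on the livery 35 years, so the next rule applies.
Harlow and Petrov are each a past Master, so the next rule applies.
Among Harlow and Petrov, alphabetically by surname: Harlow before Petrov.
Order: Tanaka, Baptiste, Varga, Sorensen, Okonkwo, Harlow, Petrov, Novak, Dimitriou. So position 4.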